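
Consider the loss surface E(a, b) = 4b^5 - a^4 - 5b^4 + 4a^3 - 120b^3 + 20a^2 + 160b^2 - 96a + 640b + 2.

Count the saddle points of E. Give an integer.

6

E separates as a function of a plus a function of b, so ∇E=0 decouples.
∂E/∂a = -4(a - 4)(a - 2)(a + 3) = 0 at a ∈ {-3, 2, 4}; ∂E/∂b = 20(b - 4)(b - 2)(b + 1)(b + 4) = 0 at b ∈ {-4, -1, 2, 4}.
The Hessian is diagonal: diag(E_aa, E_bb). Second derivatives: E_aa(-3)=-140, E_aa(2)=40, E_aa(4)=-56; E_bb(-4)=-2880, E_bb(-1)=900, E_bb(2)=-720, E_bb(4)=1600.
Saddle points occur where the two diagonal entries have opposite signs: (-3, -1), (-3, 4), (2, -4), (2, 2), (4, -1), (4, 4). Count: 6.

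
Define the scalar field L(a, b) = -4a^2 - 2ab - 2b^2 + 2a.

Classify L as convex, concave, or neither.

L is quadratic, so its Hessian is the constant matrix H = [[-8, -2], [-2, -4]].
det(H) = 28, tr(H) = -12.
det(H) > 0 and tr(H) < 0, so H is negative definite everywhere: concave.

concave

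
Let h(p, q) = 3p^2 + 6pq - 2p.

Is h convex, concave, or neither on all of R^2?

neither

h is quadratic, so its Hessian is the constant matrix H = [[6, 6], [6, 0]].
det(H) = -36, tr(H) = 6.
det(H) < 0, so H is indefinite: neither convex nor concave.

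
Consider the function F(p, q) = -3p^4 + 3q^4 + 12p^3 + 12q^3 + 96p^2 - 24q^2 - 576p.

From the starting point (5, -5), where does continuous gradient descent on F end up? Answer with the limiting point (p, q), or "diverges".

diverges

F is separable, so gradient descent decouples: p follows -∂F/∂p, q follows -∂F/∂q.
∂F/∂p = -12(p - 4)(p - 3)(p + 4); at p=5 this is -216, so p increases.
∂F/∂q = 12q(q - 1)(q + 4); at q=-5 this is -360, so q increases.
The p-coordinate has no critical point in that direction and runs off to infinity.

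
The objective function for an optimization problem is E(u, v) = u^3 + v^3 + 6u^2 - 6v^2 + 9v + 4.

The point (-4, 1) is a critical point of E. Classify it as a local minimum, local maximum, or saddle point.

The mixed partial ∂²E/∂u∂v is 0, so the Hessian at any point is diag(E_uu, E_vv) = diag(6(u + 2), 6(v - 2)).
At (-4, 1): H = diag(-12, -6).
Both eigenvalues are negative, so H is negative definite: a local maximum.

local maximum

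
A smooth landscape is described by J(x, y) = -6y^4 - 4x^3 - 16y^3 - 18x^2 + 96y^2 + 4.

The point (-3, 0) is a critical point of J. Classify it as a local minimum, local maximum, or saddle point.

The mixed partial ∂²J/∂x∂y is 0, so the Hessian at any point is diag(J_xx, J_yy) = diag(-12(2x + 3), 24(-3y^2 - 4y + 8)).
At (-3, 0): H = diag(36, 192).
Both eigenvalues are positive, so H is positive definite: a local minimum.

local minimum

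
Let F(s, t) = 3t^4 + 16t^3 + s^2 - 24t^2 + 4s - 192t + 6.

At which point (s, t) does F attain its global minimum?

(-2, 2)

F(s,t) separates as P(s) + Q(t) + 6, so its minimum is min P + min Q + 6.
P'(s) = 2s + 4 vanishes at s ∈ {-2}; Q'(t) = 12(t - 2)(t + 2)(t + 4) vanishes at t ∈ {-4, -2, 2}.
Local minima of P (where P''>0): P(-2)=-4. Local minima of Q: Q(-4)=128, Q(2)=-304.
So the global minimum of F is P(-2) + Q(2) + 6 = -4 − 304 + 6 = -302, attained at (-2, 2).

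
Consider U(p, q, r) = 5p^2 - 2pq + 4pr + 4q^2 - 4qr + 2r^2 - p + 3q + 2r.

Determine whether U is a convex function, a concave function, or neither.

convex

U is quadratic, so its Hessian is the constant matrix H = [[10, -2, 4], [-2, 8, -4], [4, -4, 4]].
Leading principal minors: 10, 76, 80.
All positive ⇒ H ≻ 0 ⇒ convex.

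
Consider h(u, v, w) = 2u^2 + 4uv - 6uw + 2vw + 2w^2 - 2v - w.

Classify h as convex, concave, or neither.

neither

h is quadratic, so its Hessian is the constant matrix H = [[4, 4, -6], [4, 0, 2], [-6, 2, 4]].
Leading principal minors: 4, -16, -176.
Neither pattern holds ⇒ H is indefinite ⇒ neither convex nor concave.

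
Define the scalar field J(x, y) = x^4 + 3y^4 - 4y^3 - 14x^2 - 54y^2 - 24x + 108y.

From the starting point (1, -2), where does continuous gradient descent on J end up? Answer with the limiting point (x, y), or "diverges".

(3, -3)

J is separable, so gradient descent decouples: x follows -∂J/∂x, y follows -∂J/∂y.
∂J/∂x = 4(x - 3)(x + 1)(x + 2); at x=1 this is -48, so x increases.
∂J/∂y = 12(y - 3)(y - 1)(y + 3); at y=-2 this is 180, so y decreases.
x converges to its nearest critical value 3 (a local min of the x-part); y converges to -3. The iterate converges to (3, -3).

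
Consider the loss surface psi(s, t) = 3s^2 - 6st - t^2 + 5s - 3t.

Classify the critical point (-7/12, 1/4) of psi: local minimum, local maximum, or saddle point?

The Hessian of psi is constant: H = [[6, -6], [-6, -2]].
det(H) = 6·(-2) − (-6)² = -48.
Since det(H) < 0, H is indefinite and the critical point is a saddle point.

saddle point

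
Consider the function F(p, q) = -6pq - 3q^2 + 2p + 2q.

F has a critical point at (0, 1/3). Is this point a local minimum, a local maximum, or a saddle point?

saddle point

The Hessian of F is constant: H = [[0, -6], [-6, -6]].
det(H) = 0·(-6) − (-6)² = -36.
Since det(H) < 0, H is indefinite and the critical point is a saddle point.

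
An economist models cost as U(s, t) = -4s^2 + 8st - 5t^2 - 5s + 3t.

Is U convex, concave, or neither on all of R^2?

concave

U is quadratic, so its Hessian is the constant matrix H = [[-8, 8], [8, -10]].
det(H) = 16, tr(H) = -18.
det(H) > 0 and tr(H) < 0, so H is negative definite everywhere: concave.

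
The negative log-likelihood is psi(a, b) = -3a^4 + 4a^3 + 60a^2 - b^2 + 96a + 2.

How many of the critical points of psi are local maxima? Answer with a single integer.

2

psi separates as a function of a plus a function of b, so ∇psi=0 decouples.
∂psi/∂a = -12(a - 4)(a + 1)(a + 2) = 0 at a ∈ {-2, -1, 4}; ∂psi/∂b = -2b = 0 at b ∈ {0}.
The Hessian is diagonal: diag(psi_aa, psi_bb). Second derivatives: psi_aa(-2)=-72, psi_aa(-1)=60, psi_aa(4)=-360; psi_bb(0)=-2.
Local maxima occur where both diagonal entries negative: (-2, 0), (4, 0). Count: 2.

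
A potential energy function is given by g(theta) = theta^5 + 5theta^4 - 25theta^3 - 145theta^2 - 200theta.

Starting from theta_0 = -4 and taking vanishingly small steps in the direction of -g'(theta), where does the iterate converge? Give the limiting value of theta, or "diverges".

-2

g'(theta) = 5(theta - 4)(theta + 1)(theta + 2)(theta + 5), so g'(-4) = -240.
Gradient descent moves in the -g' direction, i.e. theta is increasing.
The nearest critical point in that direction is theta = -2, where g'' = 90 > 0 (a local minimum). The iterate converges there.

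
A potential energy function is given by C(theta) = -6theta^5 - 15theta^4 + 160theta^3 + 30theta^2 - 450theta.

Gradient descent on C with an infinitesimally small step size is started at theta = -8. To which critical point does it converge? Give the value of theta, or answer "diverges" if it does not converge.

C'(theta) = -30(theta - 3)(theta - 1)(theta + 1)(theta + 5), so C'(-8) = -62370.
Gradient descent moves in the -C' direction, i.e. theta is increasing.
The nearest critical point in that direction is theta = -5, where C'' = 5760 > 0 (a local minimum). The iterate converges there.

-5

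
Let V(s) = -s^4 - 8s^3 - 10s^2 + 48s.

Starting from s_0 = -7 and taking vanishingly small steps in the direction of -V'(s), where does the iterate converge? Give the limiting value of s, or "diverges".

diverges

V'(s) = -4(s - 1)(s + 3)(s + 4), so V'(-7) = 384.
Gradient descent moves in the -V' direction, i.e. s is decreasing.
There is no critical point below s=-7, and V' keeps the same sign, so the iterate runs off to −∞.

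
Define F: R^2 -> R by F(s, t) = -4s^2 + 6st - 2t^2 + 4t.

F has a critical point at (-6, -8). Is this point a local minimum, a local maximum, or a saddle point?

The Hessian of F is constant: H = [[-8, 6], [6, -4]].
det(H) = (-8)·(-4) − 6² = -4.
Since det(H) < 0, H is indefinite and the critical point is a saddle point.

saddle point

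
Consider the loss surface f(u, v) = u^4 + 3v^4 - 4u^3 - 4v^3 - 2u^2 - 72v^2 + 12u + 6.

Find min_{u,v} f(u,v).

f(u,v) separates as P(u) + Q(v) + 6, so its minimum is min P + min Q + 6.
P'(u) = 4(u - 3)(u - 1)(u + 1) vanishes at u ∈ {-1, 1, 3}; Q'(v) = 12v(v - 4)(v + 3) vanishes at v ∈ {-3, 0, 4}.
Local minima of P (where P''>0): P(-1)=-9, P(3)=-9. Local minima of Q: Q(-3)=-297, Q(4)=-640.
So the global minimum of f is P(-1) + Q(4) + 6 = -9 − 640 + 6 = -643, attained at (-1, 4).

-643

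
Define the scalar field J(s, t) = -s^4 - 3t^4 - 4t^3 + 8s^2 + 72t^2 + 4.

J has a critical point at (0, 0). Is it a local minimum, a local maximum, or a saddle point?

The mixed partial ∂²J/∂s∂t is 0, so the Hessian at any point is diag(J_ss, J_tt) = diag(4(-3s^2 + 4), 12(-3t^2 - 2t + 12)).
At (0, 0): H = diag(16, 144).
Both eigenvalues are positive, so H is positive definite: a local minimum.

local minimum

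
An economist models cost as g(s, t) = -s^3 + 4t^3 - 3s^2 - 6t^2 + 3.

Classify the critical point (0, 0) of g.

local maximum

The mixed partial ∂²g/∂s∂t is 0, so the Hessian at any point is diag(g_ss, g_tt) = diag(-6(s + 1), 12(2t - 1)).
At (0, 0): H = diag(-6, -12).
Both eigenvalues are negative, so H is negative definite: a local maximum.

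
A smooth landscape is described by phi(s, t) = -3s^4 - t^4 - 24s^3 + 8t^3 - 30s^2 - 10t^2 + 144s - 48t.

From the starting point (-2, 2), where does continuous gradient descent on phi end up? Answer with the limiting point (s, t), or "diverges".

phi is separable, so gradient descent decouples: s follows -∂phi/∂s, t follows -∂phi/∂t.
∂phi/∂s = -12(s - 1)(s + 3)(s + 4); at s=-2 this is 72, so s decreases.
∂phi/∂t = -4(t - 4)(t - 3)(t + 1); at t=2 this is -24, so t increases.
s converges to its nearest critical value -3 (a local min of the s-part); t converges to 3. The iterate converges to (-3, 3).

(-3, 3)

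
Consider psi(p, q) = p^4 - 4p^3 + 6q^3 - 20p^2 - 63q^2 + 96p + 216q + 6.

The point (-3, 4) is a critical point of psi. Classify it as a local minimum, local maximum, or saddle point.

local minimum

The mixed partial ∂²psi/∂p∂q is 0, so the Hessian at any point is diag(psi_pp, psi_qq) = diag(4(3p^2 - 6p - 10), 18(2q - 7)).
At (-3, 4): H = diag(140, 18).
Both eigenvalues are positive, so H is positive definite: a local minimum.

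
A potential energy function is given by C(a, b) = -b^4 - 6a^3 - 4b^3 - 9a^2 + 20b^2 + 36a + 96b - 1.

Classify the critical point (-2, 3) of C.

saddle point

The mixed partial ∂²C/∂a∂b is 0, so the Hessian at any point is diag(C_aa, C_bb) = diag(-18(2a + 1), 4(-3b^2 - 6b + 10)).
At (-2, 3): H = diag(54, -140).
The eigenvalues have opposite signs, so H is indefinite: a saddle point.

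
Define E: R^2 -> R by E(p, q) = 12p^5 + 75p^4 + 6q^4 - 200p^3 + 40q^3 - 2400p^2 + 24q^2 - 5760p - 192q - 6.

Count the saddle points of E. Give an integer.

E separates as a function of p plus a function of q, so ∇E=0 decouples.
∂E/∂p = 60(p - 4)(p + 2)(p + 3)(p + 4) = 0 at p ∈ {-4, -3, -2, 4}; ∂E/∂q = 24(q - 1)(q + 2)(q + 4) = 0 at q ∈ {-4, -2, 1}.
The Hessian is diagonal: diag(E_pp, E_qq). Second derivatives: E_pp(-4)=-960, E_pp(-3)=420, E_pp(-2)=-720, E_pp(4)=20160; E_qq(-4)=240, E_qq(-2)=-144, E_qq(1)=360.
Saddle points occur where the two diagonal entries have opposite signs: (-4, -4), (-4, 1), (-3, -2), (-2, -4), (-2, 1), (4, -2). Count: 6.

6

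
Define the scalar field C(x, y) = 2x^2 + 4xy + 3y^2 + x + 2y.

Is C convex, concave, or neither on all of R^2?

convex

C is quadratic, so its Hessian is the constant matrix H = [[4, 4], [4, 6]].
det(H) = 8, tr(H) = 10.
det(H) > 0 and tr(H) > 0, so H is positive definite everywhere: convex.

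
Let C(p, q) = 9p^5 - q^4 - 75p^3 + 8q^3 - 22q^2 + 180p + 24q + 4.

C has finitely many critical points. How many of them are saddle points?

6

C separates as a function of p plus a function of q, so ∇C=0 decouples.
∂C/∂p = 45(p - 2)(p - 1)(p + 1)(p + 2) = 0 at p ∈ {-2, -1, 1, 2}; ∂C/∂q = -4(q - 3)(q - 2)(q - 1) = 0 at q ∈ {1, 2, 3}.
The Hessian is diagonal: diag(C_pp, C_qq). Second derivatives: C_pp(-2)=-540, C_pp(-1)=270, C_pp(1)=-270, C_pp(2)=540; C_qq(1)=-8, C_qq(2)=4, C_qq(3)=-8.
Saddle points occur where the two diagonal entries have opposite signs: (-2, 2), (-1, 1), (-1, 3), (1, 2), (2, 1), (2, 3). Count: 6.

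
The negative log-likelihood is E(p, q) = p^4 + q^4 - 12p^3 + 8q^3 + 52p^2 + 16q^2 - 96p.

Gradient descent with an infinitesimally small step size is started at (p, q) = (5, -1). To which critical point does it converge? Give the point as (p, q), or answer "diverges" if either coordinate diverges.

E is separable, so gradient descent decouples: p follows -∂E/∂p, q follows -∂E/∂q.
∂E/∂p = 4(p - 4)(p - 3)(p - 2); at p=5 this is 24, so p decreases.
∂E/∂q = 4q(q + 2)(q + 4); at q=-1 this is -12, so q increases.
p converges to its nearest critical value 4 (a local min of the p-part); q converges to 0. The iterate converges to (4, 0).

(4, 0)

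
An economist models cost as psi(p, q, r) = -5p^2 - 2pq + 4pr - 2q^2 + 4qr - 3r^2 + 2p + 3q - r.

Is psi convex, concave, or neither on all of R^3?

psi is quadratic, so its Hessian is the constant matrix H = [[-10, -2, 4], [-2, -4, 4], [4, 4, -6]].
Leading principal minors: -10, 36, -56.
Signs alternate −, +, − ⇒ H ≺ 0 ⇒ concave.

concave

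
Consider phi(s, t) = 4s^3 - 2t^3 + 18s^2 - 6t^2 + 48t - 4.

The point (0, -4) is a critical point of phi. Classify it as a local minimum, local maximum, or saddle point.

The mixed partial ∂²phi/∂s∂t is 0, so the Hessian at any point is diag(phi_ss, phi_tt) = diag(12(2s + 3), -12(t + 1)).
At (0, -4): H = diag(36, 36).
Both eigenvalues are positive, so H is positive definite: a local minimum.

local minimum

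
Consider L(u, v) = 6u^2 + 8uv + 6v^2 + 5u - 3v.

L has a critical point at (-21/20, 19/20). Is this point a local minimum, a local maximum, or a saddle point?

The Hessian of L is constant: H = [[12, 8], [8, 12]].
det(H) = 12·12 − 8² = 80.
det(H) > 0 and tr(H) = 24 > 0, so H is positive definite and the point is a local minimum.

local minimum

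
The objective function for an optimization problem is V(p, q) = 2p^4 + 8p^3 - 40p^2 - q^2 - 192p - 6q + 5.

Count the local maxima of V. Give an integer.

V separates as a function of p plus a function of q, so ∇V=0 decouples.
∂V/∂p = 8(p - 3)(p + 2)(p + 4) = 0 at p ∈ {-4, -2, 3}; ∂V/∂q = -2(q + 3) = 0 at q ∈ {-3}.
The Hessian is diagonal: diag(V_pp, V_qq). Second derivatives: V_pp(-4)=112, V_pp(-2)=-80, V_pp(3)=280; V_qq(-3)=-2.
Local maxima occur where both diagonal entries negative: (-2, -3). Count: 1.

1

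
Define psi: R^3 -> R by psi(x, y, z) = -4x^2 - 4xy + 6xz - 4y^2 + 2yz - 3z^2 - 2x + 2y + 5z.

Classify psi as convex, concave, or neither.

concave

psi is quadratic, so its Hessian is the constant matrix H = [[-8, -4, 6], [-4, -8, 2], [6, 2, -6]].
Leading principal minors: -8, 48, -64.
Signs alternate −, +, − ⇒ H ≺ 0 ⇒ concave.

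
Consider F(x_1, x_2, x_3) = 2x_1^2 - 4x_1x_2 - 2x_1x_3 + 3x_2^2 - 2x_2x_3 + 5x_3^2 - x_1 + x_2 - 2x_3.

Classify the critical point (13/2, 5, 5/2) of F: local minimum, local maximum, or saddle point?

local minimum

The Hessian is constant: H = [[4, -4, -2], [-4, 6, -2], [-2, -2, 10]].
Leading principal minors: Δ₁ = 4, Δ₂ = 8, Δ₃ = 8.
All leading minors are positive, so H is positive definite: a local minimum.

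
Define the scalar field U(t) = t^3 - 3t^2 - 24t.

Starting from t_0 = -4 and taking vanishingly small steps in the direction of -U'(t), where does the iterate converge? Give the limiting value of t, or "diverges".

U'(t) = 3(t - 4)(t + 2), so U'(-4) = 48.
Gradient descent moves in the -U' direction, i.e. t is decreasing.
There is no critical point below t=-4, and U' keeps the same sign, so the iterate runs off to −∞.

diverges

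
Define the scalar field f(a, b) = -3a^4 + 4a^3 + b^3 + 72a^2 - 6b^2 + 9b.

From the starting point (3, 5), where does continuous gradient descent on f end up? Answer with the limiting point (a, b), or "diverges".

(0, 3)

f is separable, so gradient descent decouples: a follows -∂f/∂a, b follows -∂f/∂b.
∂f/∂a = -12a(a - 4)(a + 3); at a=3 this is 216, so a decreases.
∂f/∂b = 3(b - 3)(b - 1); at b=5 this is 24, so b decreases.
a converges to its nearest critical value 0 (a local min of the a-part); b converges to 3. The iterate converges to (0, 3).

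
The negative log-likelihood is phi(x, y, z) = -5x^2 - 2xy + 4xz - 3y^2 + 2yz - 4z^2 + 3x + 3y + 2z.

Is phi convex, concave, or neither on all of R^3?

phi is quadratic, so its Hessian is the constant matrix H = [[-10, -2, 4], [-2, -6, 2], [4, 2, -8]].
Leading principal minors: -10, 56, -344.
Signs alternate −, +, − ⇒ H ≺ 0 ⇒ concave.

concave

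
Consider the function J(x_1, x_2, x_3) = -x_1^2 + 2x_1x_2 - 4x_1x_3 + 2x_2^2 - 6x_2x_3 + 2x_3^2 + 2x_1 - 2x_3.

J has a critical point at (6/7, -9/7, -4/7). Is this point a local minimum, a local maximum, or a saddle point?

The Hessian is constant: H = [[-2, 2, -4], [2, 4, -6], [-4, -6, 4]].
Leading principal minors: Δ₁ = -2, Δ₂ = -12, Δ₃ = 56.
The minors fit neither the all-positive nor the alternating-sign pattern, so H is indefinite: a saddle point.

saddle point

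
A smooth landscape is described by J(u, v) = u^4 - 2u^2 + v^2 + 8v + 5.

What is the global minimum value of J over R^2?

J(u,v) separates as P(u) + Q(v) + 5, so its minimum is min P + min Q + 5.
P'(u) = 4u(u - 1)(u + 1) vanishes at u ∈ {-1, 0, 1}; Q'(v) = 2v + 8 vanishes at v ∈ {-4}.
Local minima of P (where P''>0): P(-1)=-1, P(1)=-1. Local minima of Q: Q(-4)=-16.
So the global minimum of J is P(-1) + Q(-4) + 5 = -1 − 16 + 5 = -12, attained at (-1, -4).

-12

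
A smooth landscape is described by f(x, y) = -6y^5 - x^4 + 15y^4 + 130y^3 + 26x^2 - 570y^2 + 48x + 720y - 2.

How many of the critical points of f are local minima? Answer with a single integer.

2

f separates as a function of x plus a function of y, so ∇f=0 decouples.
∂f/∂x = -4(x - 4)(x + 1)(x + 3) = 0 at x ∈ {-3, -1, 4}; ∂f/∂y = -30(y - 3)(y - 2)(y - 1)(y + 4) = 0 at y ∈ {-4, 1, 2, 3}.
The Hessian is diagonal: diag(f_xx, f_yy). Second derivatives: f_xx(-3)=-56, f_xx(-1)=40, f_xx(4)=-140; f_yy(-4)=6300, f_yy(1)=-300, f_yy(2)=180, f_yy(3)=-420.
Local minima occur where both diagonal entries positive: (-1, -4), (-1, 2). Count: 2.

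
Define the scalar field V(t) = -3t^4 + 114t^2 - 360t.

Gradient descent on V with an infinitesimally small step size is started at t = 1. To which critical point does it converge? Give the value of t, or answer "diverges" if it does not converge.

V'(t) = -12(t - 3)(t - 2)(t + 5), so V'(1) = -144.
Gradient descent moves in the -V' direction, i.e. t is increasing.
The nearest critical point in that direction is t = 2, where V'' = 84 > 0 (a local minimum). The iterate converges there.

2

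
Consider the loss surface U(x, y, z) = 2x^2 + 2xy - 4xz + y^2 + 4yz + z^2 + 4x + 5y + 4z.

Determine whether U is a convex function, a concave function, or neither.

U is quadratic, so its Hessian is the constant matrix H = [[4, 2, -4], [2, 2, 4], [-4, 4, 2]].
Leading principal minors: 4, 4, -152.
Neither pattern holds ⇒ H is indefinite ⇒ neither convex nor concave.

neither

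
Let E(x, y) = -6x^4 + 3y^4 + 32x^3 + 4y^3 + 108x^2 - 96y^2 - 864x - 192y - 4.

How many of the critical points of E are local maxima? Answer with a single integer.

2

E separates as a function of x plus a function of y, so ∇E=0 decouples.
∂E/∂x = -24(x - 4)(x - 3)(x + 3) = 0 at x ∈ {-3, 3, 4}; ∂E/∂y = 12(y - 4)(y + 1)(y + 4) = 0 at y ∈ {-4, -1, 4}.
The Hessian is diagonal: diag(E_xx, E_yy). Second derivatives: E_xx(-3)=-1008, E_xx(3)=144, E_xx(4)=-168; E_yy(-4)=288, E_yy(-1)=-180, E_yy(4)=480.
Local maxima occur where both diagonal entries negative: (-3, -1), (4, -1). Count: 2.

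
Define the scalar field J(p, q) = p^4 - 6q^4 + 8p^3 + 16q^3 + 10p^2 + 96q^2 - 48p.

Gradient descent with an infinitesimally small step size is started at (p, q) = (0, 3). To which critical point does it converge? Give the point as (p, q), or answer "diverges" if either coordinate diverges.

J is separable, so gradient descent decouples: p follows -∂J/∂p, q follows -∂J/∂q.
∂J/∂p = 4(p - 1)(p + 3)(p + 4); at p=0 this is -48, so p increases.
∂J/∂q = -24q(q - 4)(q + 2); at q=3 this is 360, so q decreases.
p converges to its nearest critical value 1 (a local min of the p-part); q converges to 0. The iterate converges to (1, 0).

(1, 0)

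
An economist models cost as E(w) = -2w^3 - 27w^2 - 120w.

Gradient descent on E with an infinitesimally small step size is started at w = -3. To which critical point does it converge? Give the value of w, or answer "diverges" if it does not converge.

diverges

E'(w) = -6(w + 4)(w + 5), so E'(-3) = -12.
Gradient descent moves in the -E' direction, i.e. w is increasing.
There is no critical point above w=-3, and E' keeps the same sign, so the iterate runs off to +∞.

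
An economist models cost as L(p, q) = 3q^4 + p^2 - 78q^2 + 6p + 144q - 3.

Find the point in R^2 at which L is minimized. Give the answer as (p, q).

(-3, -4)

L(p,q) separates as A(p) + B(q) − 3, so its minimum is min A + min B − 3.
A'(p) = 2p + 6 vanishes at p ∈ {-3}; B'(q) = 12(q - 3)(q - 1)(q + 4) vanishes at q ∈ {-4, 1, 3}.
Local minima of A (where A''>0): A(-3)=-9. Local minima of B: B(-4)=-1056, B(3)=-27.
So the global minimum of L is A(-3) + B(-4) − 3 = -9 − 1056 − 3 = -1068, attained at (-3, -4).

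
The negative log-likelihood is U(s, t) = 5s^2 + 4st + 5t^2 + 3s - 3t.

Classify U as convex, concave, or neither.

convex

U is quadratic, so its Hessian is the constant matrix H = [[10, 4], [4, 10]].
det(H) = 84, tr(H) = 20.
det(H) > 0 and tr(H) > 0, so H is positive definite everywhere: convex.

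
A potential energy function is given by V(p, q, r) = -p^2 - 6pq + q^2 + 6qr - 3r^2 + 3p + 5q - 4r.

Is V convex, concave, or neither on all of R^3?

V is quadratic, so its Hessian is the constant matrix H = [[-2, -6, 0], [-6, 2, 6], [0, 6, -6]].
Leading principal minors: -2, -40, 312.
Neither pattern holds ⇒ H is indefinite ⇒ neither convex nor concave.

neither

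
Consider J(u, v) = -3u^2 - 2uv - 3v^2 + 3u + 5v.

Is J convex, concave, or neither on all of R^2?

J is quadratic, so its Hessian is the constant matrix H = [[-6, -2], [-2, -6]].
det(H) = 32, tr(H) = -12.
det(H) > 0 and tr(H) < 0, so H is negative definite everywhere: concave.

concave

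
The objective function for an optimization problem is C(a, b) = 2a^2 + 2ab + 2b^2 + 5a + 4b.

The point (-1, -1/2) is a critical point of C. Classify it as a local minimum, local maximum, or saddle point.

local minimum

The Hessian of C is constant: H = [[4, 2], [2, 4]].
det(H) = 4·4 − 2² = 12.
det(H) > 0 and tr(H) = 8 > 0, so H is positive definite and the point is a local minimum.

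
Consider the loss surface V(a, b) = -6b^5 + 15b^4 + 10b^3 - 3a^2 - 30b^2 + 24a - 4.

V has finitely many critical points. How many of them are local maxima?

2

V separates as a function of a plus a function of b, so ∇V=0 decouples.
∂V/∂a = -6(a - 4) = 0 at a ∈ {4}; ∂V/∂b = -30b(b - 2)(b - 1)(b + 1) = 0 at b ∈ {-1, 0, 1, 2}.
The Hessian is diagonal: diag(V_aa, V_bb). Second derivatives: V_aa(4)=-6; V_bb(-1)=180, V_bb(0)=-60, V_bb(1)=60, V_bb(2)=-180.
Local maxima occur where both diagonal entries negative: (4, 0), (4, 2). Count: 2.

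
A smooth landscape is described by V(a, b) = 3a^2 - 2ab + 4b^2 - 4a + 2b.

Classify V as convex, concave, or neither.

convex

V is quadratic, so its Hessian is the constant matrix H = [[6, -2], [-2, 8]].
det(H) = 44, tr(H) = 14.
det(H) > 0 and tr(H) > 0, so H is positive definite everywhere: convex.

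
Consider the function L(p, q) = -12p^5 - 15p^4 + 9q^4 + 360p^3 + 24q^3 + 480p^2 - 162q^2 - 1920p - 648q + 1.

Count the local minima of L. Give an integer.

L separates as a function of p plus a function of q, so ∇L=0 decouples.
∂L/∂p = -60(p - 4)(p - 1)(p + 2)(p + 4) = 0 at p ∈ {-4, -2, 1, 4}; ∂L/∂q = 36(q - 3)(q + 2)(q + 3) = 0 at q ∈ {-3, -2, 3}.
The Hessian is diagonal: diag(L_pp, L_qq). Second derivatives: L_pp(-4)=4800, L_pp(-2)=-2160, L_pp(1)=2700, L_pp(4)=-8640; L_qq(-3)=216, L_qq(-2)=-180, L_qq(3)=1080.
Local minima occur where both diagonal entries positive: (-4, -3), (-4, 3), (1, -3), (1, 3). Count: 4.

4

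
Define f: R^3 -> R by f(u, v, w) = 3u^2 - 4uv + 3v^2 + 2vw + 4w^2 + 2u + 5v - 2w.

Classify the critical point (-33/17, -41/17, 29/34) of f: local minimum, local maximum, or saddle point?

local minimum

The Hessian is constant: H = [[6, -4, 0], [-4, 6, 2], [0, 2, 8]].
Leading principal minors: Δ₁ = 6, Δ₂ = 20, Δ₃ = 136.
All leading minors are positive, so H is positive definite: a local minimum.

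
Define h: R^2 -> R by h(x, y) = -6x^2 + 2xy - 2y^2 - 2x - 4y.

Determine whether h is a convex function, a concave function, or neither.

concave

h is quadratic, so its Hessian is the constant matrix H = [[-12, 2], [2, -4]].
det(H) = 44, tr(H) = -16.
det(H) > 0 and tr(H) < 0, so H is negative definite everywhere: concave.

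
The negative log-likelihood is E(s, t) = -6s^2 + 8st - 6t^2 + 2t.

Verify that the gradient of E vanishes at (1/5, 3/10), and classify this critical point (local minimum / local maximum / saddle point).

local maximum

∇E = (-12s + 8t, 8s - 12t + 2); substituting (1/5, 3/10) gives ∇E = (0, 0), so (1/5, 3/10) is indeed a critical point.
The Hessian of E is constant: H = [[-12, 8], [8, -12]].
det(H) = (-12)·(-12) − 8² = 80.
det(H) > 0 and tr(H) = -24 < 0, so H is negative definite and the point is a local maximum.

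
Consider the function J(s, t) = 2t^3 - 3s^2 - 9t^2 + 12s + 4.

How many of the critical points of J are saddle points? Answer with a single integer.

J separates as a function of s plus a function of t, so ∇J=0 decouples.
∂J/∂s = -6(s - 2) = 0 at s ∈ {2}; ∂J/∂t = 6t(t - 3) = 0 at t ∈ {0, 3}.
The Hessian is diagonal: diag(J_ss, J_tt). Second derivatives: J_ss(2)=-6; J_tt(0)=-18, J_tt(3)=18.
Saddle points occur where the two diagonal entries have opposite signs: (2, 3). Count: 1.

1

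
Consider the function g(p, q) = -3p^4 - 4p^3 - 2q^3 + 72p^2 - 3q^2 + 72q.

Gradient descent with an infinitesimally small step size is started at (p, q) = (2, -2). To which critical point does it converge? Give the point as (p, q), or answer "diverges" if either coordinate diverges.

g is separable, so gradient descent decouples: p follows -∂g/∂p, q follows -∂g/∂q.
∂g/∂p = -12p(p - 3)(p + 4); at p=2 this is 144, so p decreases.
∂g/∂q = -6(q - 3)(q + 4); at q=-2 this is 60, so q decreases.
p converges to its nearest critical value 0 (a local min of the p-part); q converges to -4. The iterate converges to (0, -4).

(0, -4)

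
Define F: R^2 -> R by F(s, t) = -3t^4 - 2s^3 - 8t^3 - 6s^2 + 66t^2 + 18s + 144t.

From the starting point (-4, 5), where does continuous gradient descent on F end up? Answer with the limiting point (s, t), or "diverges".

diverges

F is separable, so gradient descent decouples: s follows -∂F/∂s, t follows -∂F/∂t.
∂F/∂s = -6(s - 1)(s + 3); at s=-4 this is -30, so s increases.
∂F/∂t = -12(t - 3)(t + 1)(t + 4); at t=5 this is -1296, so t increases.
The t-coordinate has no critical point in that direction and runs off to infinity.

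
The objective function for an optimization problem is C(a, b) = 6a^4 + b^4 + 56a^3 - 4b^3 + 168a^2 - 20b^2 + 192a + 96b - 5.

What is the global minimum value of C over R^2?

-412

C(a,b) separates as P(a) + Q(b) − 5, so its minimum is min P + min Q − 5.
P'(a) = 24(a + 1)(a + 2)(a + 4) vanishes at a ∈ {-4, -2, -1}; Q'(b) = 4(b - 4)(b - 2)(b + 3) vanishes at b ∈ {-3, 2, 4}.
Local minima of P (where P''>0): P(-4)=-128, P(-1)=-74. Local minima of Q: Q(-3)=-279, Q(4)=64.
So the global minimum of C is P(-4) + Q(-3) − 5 = -128 − 279 − 5 = -412, attained at (-4, -3).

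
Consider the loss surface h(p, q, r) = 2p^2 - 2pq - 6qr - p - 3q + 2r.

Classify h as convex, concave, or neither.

neither

h is quadratic, so its Hessian is the constant matrix H = [[4, -2, 0], [-2, 0, -6], [0, -6, 0]].
Leading principal minors: 4, -4, -144.
Neither pattern holds ⇒ H is indefinite ⇒ neither convex nor concave.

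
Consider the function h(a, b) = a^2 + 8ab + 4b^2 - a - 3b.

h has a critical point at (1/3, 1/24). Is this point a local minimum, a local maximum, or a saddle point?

The Hessian of h is constant: H = [[2, 8], [8, 8]].
det(H) = 2·8 − 8² = -48.
Since det(H) < 0, H is indefinite and the critical point is a saddle point.

saddle point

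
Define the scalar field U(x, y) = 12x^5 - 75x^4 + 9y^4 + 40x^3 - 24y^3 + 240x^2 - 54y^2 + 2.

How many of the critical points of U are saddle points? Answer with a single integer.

U separates as a function of x plus a function of y, so ∇U=0 decouples.
∂U/∂x = 60x(x - 4)(x - 2)(x + 1) = 0 at x ∈ {-1, 0, 2, 4}; ∂U/∂y = 36y(y - 3)(y + 1) = 0 at y ∈ {-1, 0, 3}.
The Hessian is diagonal: diag(U_xx, U_yy). Second derivatives: U_xx(-1)=-900, U_xx(0)=480, U_xx(2)=-720, U_xx(4)=2400; U_yy(-1)=144, U_yy(0)=-108, U_yy(3)=432.
Saddle points occur where the two diagonal entries have opposite signs: (-1, -1), (-1, 3), (0, 0), (2, -1), (2, 3), (4, 0). Count: 6.

6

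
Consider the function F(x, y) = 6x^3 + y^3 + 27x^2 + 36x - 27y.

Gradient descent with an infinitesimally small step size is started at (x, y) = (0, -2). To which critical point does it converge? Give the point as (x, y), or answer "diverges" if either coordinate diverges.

F is separable, so gradient descent decouples: x follows -∂F/∂x, y follows -∂F/∂y.
∂F/∂x = 18(x + 1)(x + 2); at x=0 this is 36, so x decreases.
∂F/∂y = 3(y - 3)(y + 3); at y=-2 this is -15, so y increases.
x converges to its nearest critical value -1 (a local min of the x-part); y converges to 3. The iterate converges to (-1, 3).

(-1, 3)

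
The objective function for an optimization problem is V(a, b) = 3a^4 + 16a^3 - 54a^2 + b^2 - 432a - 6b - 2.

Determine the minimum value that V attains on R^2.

V(a,b) separates as P(a) + Q(b) − 2, so its minimum is min P + min Q − 2.
P'(a) = 12(a - 3)(a + 3)(a + 4) vanishes at a ∈ {-4, -3, 3}; Q'(b) = 2b - 6 vanishes at b ∈ {3}.
Local minima of P (where P''>0): P(-4)=608, P(3)=-1107. Local minima of Q: Q(3)=-9.
So the global minimum of V is P(3) + Q(3) − 2 = -1107 − 9 − 2 = -1118, attained at (3, 3).

-1118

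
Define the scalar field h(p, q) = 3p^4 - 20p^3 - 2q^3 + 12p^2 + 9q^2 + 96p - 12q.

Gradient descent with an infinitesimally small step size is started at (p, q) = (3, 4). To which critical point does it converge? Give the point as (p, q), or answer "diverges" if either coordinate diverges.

diverges

h is separable, so gradient descent decouples: p follows -∂h/∂p, q follows -∂h/∂q.
∂h/∂p = 12(p - 4)(p - 2)(p + 1); at p=3 this is -48, so p increases.
∂h/∂q = -6(q - 2)(q - 1); at q=4 this is -36, so q increases.
The q-coordinate has no critical point in that direction and runs off to infinity.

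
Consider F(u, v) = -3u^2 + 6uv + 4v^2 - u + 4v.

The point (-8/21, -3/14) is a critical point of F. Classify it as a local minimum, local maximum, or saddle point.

saddle point

The Hessian of F is constant: H = [[-6, 6], [6, 8]].
det(H) = (-6)·8 − 6² = -84.
Since det(H) < 0, H is indefinite and the critical point is a saddle point.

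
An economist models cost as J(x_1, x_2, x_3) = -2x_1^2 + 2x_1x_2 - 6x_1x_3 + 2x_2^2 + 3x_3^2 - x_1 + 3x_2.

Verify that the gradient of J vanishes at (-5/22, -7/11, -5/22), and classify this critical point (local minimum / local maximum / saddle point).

∇J = (-4x_1 + 2x_2 - 6x_3 - 1, 2x_1 + 4x_2 + 3, -6x_1 + 6x_3); substituting (-5/22, -7/11, -5/22) gives ∇J = (0, 0, 0), so (-5/22, -7/11, -5/22) is indeed a critical point.
The Hessian is constant: H = [[-4, 2, -6], [2, 4, 0], [-6, 0, 6]].
Leading principal minors: Δ₁ = -4, Δ₂ = -20, Δ₃ = -264.
The minors fit neither the all-positive nor the alternating-sign pattern, so H is indefinite: a saddle point.

saddle point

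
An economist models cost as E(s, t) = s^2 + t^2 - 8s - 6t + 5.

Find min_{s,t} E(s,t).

-20

E(s,t) separates as P(s) + Q(t) + 5, so its minimum is min P + min Q + 5.
P'(s) = 2s - 8 vanishes at s ∈ {4}; Q'(t) = 2(t - 3) vanishes at t ∈ {3}.
Local minima of P (where P''>0): P(4)=-16. Local minima of Q: Q(3)=-9.
So the global minimum of E is P(4) + Q(3) + 5 = -16 − 9 + 5 = -20, attained at (4, 3).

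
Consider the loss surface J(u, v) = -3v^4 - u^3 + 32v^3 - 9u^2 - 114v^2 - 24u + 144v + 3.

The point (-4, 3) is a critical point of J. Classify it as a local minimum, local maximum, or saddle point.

local minimum

The mixed partial ∂²J/∂u∂v is 0, so the Hessian at any point is diag(J_uu, J_vv) = diag(-6(u + 3), 12(-3v^2 + 16v - 19)).
At (-4, 3): H = diag(6, 24).
Both eigenvalues are positive, so H is positive definite: a local minimum.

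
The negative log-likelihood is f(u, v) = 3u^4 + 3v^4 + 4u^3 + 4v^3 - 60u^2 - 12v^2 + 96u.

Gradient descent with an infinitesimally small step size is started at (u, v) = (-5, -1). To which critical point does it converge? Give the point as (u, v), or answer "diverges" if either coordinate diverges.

(-4, -2)

f is separable, so gradient descent decouples: u follows -∂f/∂u, v follows -∂f/∂v.
∂f/∂u = 12(u - 2)(u - 1)(u + 4); at u=-5 this is -504, so u increases.
∂f/∂v = 12v(v - 1)(v + 2); at v=-1 this is 24, so v decreases.
u converges to its nearest critical value -4 (a local min of the u-part); v converges to -2. The iterate converges to (-4, -2).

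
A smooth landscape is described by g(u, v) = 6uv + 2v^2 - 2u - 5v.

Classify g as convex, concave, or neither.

g is quadratic, so its Hessian is the constant matrix H = [[0, 6], [6, 4]].
det(H) = -36, tr(H) = 4.
det(H) < 0, so H is indefinite: neither convex nor concave.

neither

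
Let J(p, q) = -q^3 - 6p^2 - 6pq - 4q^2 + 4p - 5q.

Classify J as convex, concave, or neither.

neither

The term -q^3 is cubic, so the Hessian is not constant.
∂²J/∂q² = -6q - 8, which takes both signs as q varies (negative for sufficiently large q). A diagonal entry of the Hessian changing sign means the Hessian is neither positive- nor negative-semidefinite on all of R^2.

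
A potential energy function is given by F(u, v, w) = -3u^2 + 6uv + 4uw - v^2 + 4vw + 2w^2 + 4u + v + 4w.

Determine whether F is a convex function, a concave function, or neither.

neither

F is quadratic, so its Hessian is the constant matrix H = [[-6, 6, 4], [6, -2, 4], [4, 4, 4]].
Leading principal minors: -6, -24, 224.
Neither pattern holds ⇒ H is indefinite ⇒ neither convex nor concave.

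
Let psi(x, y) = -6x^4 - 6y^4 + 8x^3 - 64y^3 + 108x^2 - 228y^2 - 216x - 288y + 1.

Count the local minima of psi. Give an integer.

1

psi separates as a function of x plus a function of y, so ∇psi=0 decouples.
∂psi/∂x = -24(x - 3)(x - 1)(x + 3) = 0 at x ∈ {-3, 1, 3}; ∂psi/∂y = -24(y + 1)(y + 3)(y + 4) = 0 at y ∈ {-4, -3, -1}.
The Hessian is diagonal: diag(psi_xx, psi_yy). Second derivatives: psi_xx(-3)=-576, psi_xx(1)=192, psi_xx(3)=-288; psi_yy(-4)=-72, psi_yy(-3)=48, psi_yy(-1)=-144.
Local minima occur where both diagonal entries positive: (1, -3). Count: 1.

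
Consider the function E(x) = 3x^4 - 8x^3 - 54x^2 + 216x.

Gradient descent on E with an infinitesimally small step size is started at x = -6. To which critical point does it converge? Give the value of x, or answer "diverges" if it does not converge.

E'(x) = 12(x - 3)(x - 2)(x + 3), so E'(-6) = -2592.
Gradient descent moves in the -E' direction, i.e. x is increasing.
The nearest critical point in that direction is x = -3, where E'' = 360 > 0 (a local minimum). The iterate converges there.

-3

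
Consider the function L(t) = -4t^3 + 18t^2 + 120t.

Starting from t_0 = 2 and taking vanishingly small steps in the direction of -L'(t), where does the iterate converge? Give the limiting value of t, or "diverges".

L'(t) = -12(t - 5)(t + 2), so L'(2) = 144.
Gradient descent moves in the -L' direction, i.e. t is decreasing.
The nearest critical point in that direction is t = -2, where L'' = 84 > 0 (a local minimum). The iterate converges there.

-2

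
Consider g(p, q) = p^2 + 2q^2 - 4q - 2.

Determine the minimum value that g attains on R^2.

-4

g(p,q) separates as A(p) + B(q) − 2, so its minimum is min A + min B − 2.
A'(p) = 2p vanishes at p ∈ {0}; B'(q) = 4q - 4 vanishes at q ∈ {1}.
Local minima of A (where A''>0): A(0)=0. Local minima of B: B(1)=-2.
So the global minimum of g is A(0) + B(1) − 2 = 0 − 2 − 2 = -4, attained at (0, 1).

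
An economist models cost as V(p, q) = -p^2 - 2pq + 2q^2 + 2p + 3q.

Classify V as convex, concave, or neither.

neither

V is quadratic, so its Hessian is the constant matrix H = [[-2, -2], [-2, 4]].
det(H) = -12, tr(H) = 2.
det(H) < 0, so H is indefinite: neither convex nor concave.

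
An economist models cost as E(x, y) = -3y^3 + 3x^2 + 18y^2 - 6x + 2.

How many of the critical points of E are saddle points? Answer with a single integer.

1

E separates as a function of x plus a function of y, so ∇E=0 decouples.
∂E/∂x = 6(x - 1) = 0 at x ∈ {1}; ∂E/∂y = -9y(y - 4) = 0 at y ∈ {0, 4}.
The Hessian is diagonal: diag(E_xx, E_yy). Second derivatives: E_xx(1)=6; E_yy(0)=36, E_yy(4)=-36.
Saddle points occur where the two diagonal entries have opposite signs: (1, 4). Count: 1.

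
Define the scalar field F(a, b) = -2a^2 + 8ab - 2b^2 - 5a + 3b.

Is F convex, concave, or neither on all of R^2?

F is quadratic, so its Hessian is the constant matrix H = [[-4, 8], [8, -4]].
det(H) = -48, tr(H) = -8.
det(H) < 0, so H is indefinite: neither convex nor concave.

neither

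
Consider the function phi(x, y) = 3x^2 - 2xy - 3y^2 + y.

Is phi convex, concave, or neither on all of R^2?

neither

phi is quadratic, so its Hessian is the constant matrix H = [[6, -2], [-2, -6]].
det(H) = -40, tr(H) = 0.
det(H) < 0, so H is indefinite: neither convex nor concave.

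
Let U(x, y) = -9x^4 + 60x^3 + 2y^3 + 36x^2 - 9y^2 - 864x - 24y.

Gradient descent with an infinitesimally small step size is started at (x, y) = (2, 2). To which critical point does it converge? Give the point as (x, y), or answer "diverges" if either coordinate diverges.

(3, 4)

U is separable, so gradient descent decouples: x follows -∂U/∂x, y follows -∂U/∂y.
∂U/∂x = -36(x - 4)(x - 3)(x + 2); at x=2 this is -288, so x increases.
∂U/∂y = 6(y - 4)(y + 1); at y=2 this is -36, so y increases.
x converges to its nearest critical value 3 (a local min of the x-part); y converges to 4. The iterate converges to (3, 4).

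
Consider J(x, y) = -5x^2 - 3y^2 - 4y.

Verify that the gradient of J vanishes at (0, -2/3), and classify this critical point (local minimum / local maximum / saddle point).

∇J = (-10x, -6y - 4); substituting (0, -2/3) gives ∇J = (0, 0), so (0, -2/3) is indeed a critical point.
The Hessian of J is constant: H = [[-10, 0], [0, -6]].
det(H) = (-10)·(-6) − 0² = 60.
det(H) > 0 and tr(H) = -16 < 0, so H is negative definite and the point is a local maximum.

local maximum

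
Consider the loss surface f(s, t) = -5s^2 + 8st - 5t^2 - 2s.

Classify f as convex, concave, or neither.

f is quadratic, so its Hessian is the constant matrix H = [[-10, 8], [8, -10]].
det(H) = 36, tr(H) = -20.
det(H) > 0 and tr(H) < 0, so H is negative definite everywhere: concave.

concave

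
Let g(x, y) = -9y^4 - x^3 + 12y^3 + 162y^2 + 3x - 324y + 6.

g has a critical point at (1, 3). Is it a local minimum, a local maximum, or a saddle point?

local maximum

The mixed partial ∂²g/∂x∂y is 0, so the Hessian at any point is diag(g_xx, g_yy) = diag(-6x, 36(-3y^2 + 2y + 9)).
At (1, 3): H = diag(-6, -432).
Both eigenvalues are negative, so H is negative definite: a local maximum.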